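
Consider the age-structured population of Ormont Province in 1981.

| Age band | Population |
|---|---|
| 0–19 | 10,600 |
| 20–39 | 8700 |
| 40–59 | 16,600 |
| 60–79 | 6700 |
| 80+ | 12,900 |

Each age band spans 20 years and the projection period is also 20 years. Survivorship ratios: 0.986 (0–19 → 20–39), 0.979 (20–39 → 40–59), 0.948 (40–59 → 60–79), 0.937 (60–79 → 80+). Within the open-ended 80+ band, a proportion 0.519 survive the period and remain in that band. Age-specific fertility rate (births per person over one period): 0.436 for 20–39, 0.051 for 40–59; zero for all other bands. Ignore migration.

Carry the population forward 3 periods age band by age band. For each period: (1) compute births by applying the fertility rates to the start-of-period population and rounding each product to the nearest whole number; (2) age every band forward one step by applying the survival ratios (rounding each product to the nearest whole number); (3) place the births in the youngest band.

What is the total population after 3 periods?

40331

Call the groups 1 to 5, youngest first.
— Period 1 —
Births: 8700 × 0.436 = 3793 ; 16600 × 0.051 = 847 — total 4640
Group 2: 10600 × 0.986 = 10452
Group 3: 8700 × 0.979 = 8517
Group 4: 16600 × 0.948 = 15737
Group 5: 6700 × 0.937 + 12900 × 0.519 = 6278 + 6695 = 12973
End of period: [4640, 10452, 8517, 15737, 12973]
— Period 2 —
Births: 10452 × 0.436 = 4557 ; 8517 × 0.051 = 434 — total 4991
Group 2: 4640 × 0.986 = 4575
Group 3: 10452 × 0.979 = 10233
Group 4: 8517 × 0.948 = 8074
Group 5: 15737 × 0.937 + 12973 × 0.519 = 14746 + 6733 = 21479
End of period: [4991, 4575, 10233, 8074, 21479]
— Period 3 —
Births: 4575 × 0.436 = 1995 ; 10233 × 0.051 = 522 — total 2517
Group 2: 4991 × 0.986 = 4921
Group 3: 4575 × 0.979 = 4479
Group 4: 10233 × 0.948 = 9701
Group 5: 8074 × 0.937 + 21479 × 0.519 = 7565 + 11148 = 18713
End of period: [2517, 4921, 4479, 9701, 18713]
Total after period 3: 2517 + 4921 + 4479 + 9701 + 18713 = 40331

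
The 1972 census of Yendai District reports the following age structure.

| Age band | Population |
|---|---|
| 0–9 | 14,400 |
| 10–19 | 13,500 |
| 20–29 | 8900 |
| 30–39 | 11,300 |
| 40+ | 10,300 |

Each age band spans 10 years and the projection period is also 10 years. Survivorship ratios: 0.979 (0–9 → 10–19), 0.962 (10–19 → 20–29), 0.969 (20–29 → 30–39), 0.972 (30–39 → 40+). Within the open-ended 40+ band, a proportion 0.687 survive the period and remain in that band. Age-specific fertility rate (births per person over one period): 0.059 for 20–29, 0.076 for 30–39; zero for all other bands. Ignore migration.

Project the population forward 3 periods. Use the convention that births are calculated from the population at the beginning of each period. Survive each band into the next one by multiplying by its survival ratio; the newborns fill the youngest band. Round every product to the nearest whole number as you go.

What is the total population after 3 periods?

44108

Numbering the groups 1..5 from youngest to oldest:
— Period 1 —
Births: 8900 × 0.059 = 525  |  11300 × 0.076 = 859 → total 1384
Group 2: 14400 × 0.979 = 14098
Group 3: 13500 × 0.962 = 12987
Group 4: 8900 × 0.969 = 8624
Group 5: 11300 × 0.972 + 10300 × 0.687 = 10984 + 7076 = 18060
Population now: 0–9=1384, 10–19=14098, 20–29=12987, 30–39=8624, 40+=18060
— Period 2 —
Births: 12987 × 0.059 = 766  |  8624 × 0.076 = 655 → total 1421
Group 2: 1384 × 0.979 = 1355
Group 3: 14098 × 0.962 = 13562
Group 4: 12987 × 0.969 = 12584
Group 5: 8624 × 0.972 + 18060 × 0.687 = 8383 + 12407 = 20790
Population now: 0–9=1421, 10–19=1355, 20–29=13562, 30–39=12584, 40+=20790
— Period 3 —
Births: 13562 × 0.059 = 800  |  12584 × 0.076 = 956 → total 1756
Group 2: 1421 × 0.979 = 1391
Group 3: 1355 × 0.962 = 1304
Group 4: 13562 × 0.969 = 13142
Group 5: 12584 × 0.972 + 20790 × 0.687 = 12232 + 14283 = 26515
Population now: 0–9=1756, 10–19=1391, 20–29=1304, 30–39=13142, 40+=26515
Total after period 3: 1756 + 1391 + 1304 + 13142 + 26515 = 44108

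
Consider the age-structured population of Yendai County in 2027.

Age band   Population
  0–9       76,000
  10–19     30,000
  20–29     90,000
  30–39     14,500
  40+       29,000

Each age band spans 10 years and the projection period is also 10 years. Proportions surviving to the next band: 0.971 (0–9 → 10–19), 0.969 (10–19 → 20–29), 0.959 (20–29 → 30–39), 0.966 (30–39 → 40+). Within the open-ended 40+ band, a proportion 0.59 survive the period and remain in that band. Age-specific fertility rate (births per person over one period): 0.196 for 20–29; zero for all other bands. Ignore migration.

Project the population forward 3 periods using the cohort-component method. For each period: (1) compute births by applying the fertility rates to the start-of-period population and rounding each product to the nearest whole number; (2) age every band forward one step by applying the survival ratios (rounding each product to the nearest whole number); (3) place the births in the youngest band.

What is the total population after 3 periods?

191675

Period 1:
Births: 90000 × 0.196 = 17640
10–19: 76000 × 0.971 = 73796
20–29: 30000 × 0.969 = 29070
30–39: 90000 × 0.959 = 86310
40+: 14500 × 0.966 + 29000 × 0.59 = 14007 + 17110 = 31117
Population now: 0–9=17640, 10–19=73796, 20–29=29070, 30–39=86310, 40+=31117
Period 2:
Births: 29070 × 0.196 = 5698
10–19: 17640 × 0.971 = 17128
20–29: 73796 × 0.969 = 71508
30–39: 29070 × 0.959 = 27878
40+: 86310 × 0.966 + 31117 × 0.59 = 83375 + 18359 = 101734
Population now: 0–9=5698, 10–19=17128, 20–29=71508, 30–39=27878, 40+=101734
Period 3:
Births: 71508 × 0.196 = 14016
10–19: 5698 × 0.971 = 5533
20–29: 17128 × 0.969 = 16597
30–39: 71508 × 0.959 = 68576
40+: 27878 × 0.966 + 101734 × 0.59 = 26930 + 60023 = 86953
Population now: 0–9=14016, 10–19=5533, 20–29=16597, 30–39=68576, 40+=86953
Total after period 3: 14016 + 5533 + 16597 + 68576 + 86953 = 191675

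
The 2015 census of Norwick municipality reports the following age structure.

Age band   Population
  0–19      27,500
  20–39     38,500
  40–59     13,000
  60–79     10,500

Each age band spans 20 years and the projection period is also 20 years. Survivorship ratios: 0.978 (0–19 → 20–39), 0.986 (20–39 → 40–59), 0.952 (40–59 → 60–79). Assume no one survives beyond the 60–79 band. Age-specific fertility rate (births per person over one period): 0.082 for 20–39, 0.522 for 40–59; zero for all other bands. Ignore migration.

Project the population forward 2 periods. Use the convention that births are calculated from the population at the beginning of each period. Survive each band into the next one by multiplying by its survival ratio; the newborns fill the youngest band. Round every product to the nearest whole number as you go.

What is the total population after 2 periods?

94402

After projecting period 1:
Births: 38500 * 0.082 = 3157, 13000 * 0.522 = 6786 → 9943
20–39: 27500 * 0.978 = 26895
40–59: 38500 * 0.986 = 37961
60–79: 13000 * 0.952 = 12376
End of period: [9943, 26895, 37961, 12376]
After projecting period 2:
Births: 26895 * 0.082 = 2205, 37961 * 0.522 = 19816 → 22021
20–39: 9943 * 0.978 = 9724
40–59: 26895 * 0.986 = 26518
60–79: 37961 * 0.952 = 36139
End of period: [22021, 9724, 26518, 36139]
Total after period 2: 22021 + 9724 + 26518 + 36139 = 94402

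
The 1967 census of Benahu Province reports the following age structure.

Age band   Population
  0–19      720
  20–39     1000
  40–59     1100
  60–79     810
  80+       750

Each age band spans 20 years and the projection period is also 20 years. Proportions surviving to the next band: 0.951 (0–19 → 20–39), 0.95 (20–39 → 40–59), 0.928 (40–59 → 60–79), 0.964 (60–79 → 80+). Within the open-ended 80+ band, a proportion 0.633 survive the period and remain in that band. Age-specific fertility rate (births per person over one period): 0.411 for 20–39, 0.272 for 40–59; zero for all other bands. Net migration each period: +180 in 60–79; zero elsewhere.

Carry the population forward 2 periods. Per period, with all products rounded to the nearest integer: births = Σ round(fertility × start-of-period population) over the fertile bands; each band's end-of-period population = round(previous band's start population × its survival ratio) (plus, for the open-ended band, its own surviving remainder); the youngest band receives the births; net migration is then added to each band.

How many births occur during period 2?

(Bands numbered youngest = 1 to oldest = 5.)
After projecting period 1:
Births: 1000 * 0.411 = 411, 1100 * 0.272 = 299 — total 710
Band 2: 720 * 0.951 = 685
Band 3: 1000 * 0.95 = 950
Band 4: 1100 * 0.928 = 1021
Band 5: 810 * 0.964 + 750 * 0.633 = 781 + 475 = 1256
Net migration: Band 4 + 180 → 1201
→ [710, 685, 950, 1201, 1256]
After projecting period 2:
Births: 685 * 0.411 = 282, 950 * 0.272 = 258 — total 540
Band 2: 710 * 0.951 = 675
Band 3: 685 * 0.95 = 651
Band 4: 950 * 0.928 = 882
Band 5: 1201 * 0.964 + 1256 * 0.633 = 1158 + 795 = 1953
Net migration: Band 4 + 180 → 1062
→ [540, 675, 651, 1062, 1953]

540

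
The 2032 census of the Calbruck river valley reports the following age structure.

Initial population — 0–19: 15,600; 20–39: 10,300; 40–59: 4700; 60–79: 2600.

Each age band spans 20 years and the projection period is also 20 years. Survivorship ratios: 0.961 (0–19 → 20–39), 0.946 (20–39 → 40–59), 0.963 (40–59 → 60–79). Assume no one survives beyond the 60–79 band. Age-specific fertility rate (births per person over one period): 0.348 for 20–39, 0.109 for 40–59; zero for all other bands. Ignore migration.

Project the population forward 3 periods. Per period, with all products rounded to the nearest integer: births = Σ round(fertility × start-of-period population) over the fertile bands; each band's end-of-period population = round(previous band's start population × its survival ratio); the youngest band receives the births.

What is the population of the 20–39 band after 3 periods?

Period 1.
Births: 10300 * 0.348 = 3584, 4700 * 0.109 = 512 — total 4096
20–39: 15600 * 0.961 = 14992
40–59: 10300 * 0.946 = 9744
60–79: 4700 * 0.963 = 4526
End of period: [4096, 14992, 9744, 4526]
Period 2.
Births: 14992 * 0.348 = 5217, 9744 * 0.109 = 1062 — total 6279
20–39: 4096 * 0.961 = 3936
40–59: 14992 * 0.946 = 14182
60–79: 9744 * 0.963 = 9383
End of period: [6279, 3936, 14182, 9383]
Period 3.
Births: 3936 * 0.348 = 1370, 14182 * 0.109 = 1546 — total 2916
20–39: 6279 * 0.961 = 6034
40–59: 3936 * 0.946 = 3723
60–79: 14182 * 0.963 = 13657
End of period: [2916, 6034, 3723, 13657]

6034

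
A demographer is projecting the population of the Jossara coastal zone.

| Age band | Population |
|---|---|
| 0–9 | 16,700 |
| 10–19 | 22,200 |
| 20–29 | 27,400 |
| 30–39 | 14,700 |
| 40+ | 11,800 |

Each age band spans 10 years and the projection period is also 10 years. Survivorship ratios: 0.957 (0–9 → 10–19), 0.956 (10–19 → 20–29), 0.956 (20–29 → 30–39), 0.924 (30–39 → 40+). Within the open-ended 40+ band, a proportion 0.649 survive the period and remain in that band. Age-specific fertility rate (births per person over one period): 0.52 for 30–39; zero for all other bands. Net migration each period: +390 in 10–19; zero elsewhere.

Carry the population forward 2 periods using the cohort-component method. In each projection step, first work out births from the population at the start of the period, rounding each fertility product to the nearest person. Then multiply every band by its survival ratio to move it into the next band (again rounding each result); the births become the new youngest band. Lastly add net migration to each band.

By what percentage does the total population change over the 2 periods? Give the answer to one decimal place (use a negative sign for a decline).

2.6

[period 1]
Births: 14700 * 0.52 = 7644
10–19: 16700 * 0.957 = 15982
20–29: 22200 * 0.956 = 21223
30–39: 27400 * 0.956 = 26194
40+: 14700 * 0.924 + 11800 * 0.649 = 13583 + 7658 = 21241
Net migration: 10–19 + 390 → 16372
→ [7644, 16372, 21223, 26194, 21241]
[period 2]
Births: 26194 * 0.52 = 13621
10–19: 7644 * 0.957 = 7315
20–29: 16372 * 0.956 = 15652
30–39: 21223 * 0.956 = 20289
40+: 26194 * 0.924 + 21241 * 0.649 = 24203 + 13785 = 37988
Net migration: 10–19 + 390 → 7705
→ [13621, 7705, 15652, 20289, 37988]
Total: 92800 → 95255; change = 2455; percentage change = 2.6%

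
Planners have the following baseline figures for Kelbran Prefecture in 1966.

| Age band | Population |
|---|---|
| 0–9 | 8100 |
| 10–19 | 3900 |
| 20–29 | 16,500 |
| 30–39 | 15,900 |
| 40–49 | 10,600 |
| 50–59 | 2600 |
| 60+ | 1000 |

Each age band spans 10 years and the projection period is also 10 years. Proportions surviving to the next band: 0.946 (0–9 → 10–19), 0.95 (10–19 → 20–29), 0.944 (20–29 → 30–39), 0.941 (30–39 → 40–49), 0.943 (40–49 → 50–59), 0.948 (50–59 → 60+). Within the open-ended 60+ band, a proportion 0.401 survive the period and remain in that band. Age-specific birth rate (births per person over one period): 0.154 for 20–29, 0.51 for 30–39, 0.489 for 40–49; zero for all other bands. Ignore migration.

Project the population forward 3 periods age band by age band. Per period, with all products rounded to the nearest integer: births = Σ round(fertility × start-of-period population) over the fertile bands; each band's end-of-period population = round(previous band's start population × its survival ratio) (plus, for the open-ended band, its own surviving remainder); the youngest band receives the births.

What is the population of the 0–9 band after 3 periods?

Call the bands 1 to 7, youngest first.
[period 1]
Births: 16500 × 0.154 = 2541  |  15900 × 0.51 = 8109  |  10600 × 0.489 = 5183 → total 15833
Band 2: 8100 × 0.946 = 7663
Band 3: 3900 × 0.95 = 3705
Band 4: 16500 × 0.944 = 15576
Band 5: 15900 × 0.941 = 14962
Band 6: 10600 × 0.943 = 9996
Band 7: 2600 × 0.948 + 1000 × 0.401 = 2465 + 401 = 2866
Population now: 0–9=15833, 10–19=7663, 20–29=3705, 30–39=15576, 40–49=14962, 50–59=9996, 60+=2866
[period 2]
Births: 3705 × 0.154 = 571  |  15576 × 0.51 = 7944  |  14962 × 0.489 = 7316 → total 15831
Band 2: 15833 × 0.946 = 14978
Band 3: 7663 × 0.95 = 7280
Band 4: 3705 × 0.944 = 3498
Band 5: 15576 × 0.941 = 14657
Band 6: 14962 × 0.943 = 14109
Band 7: 9996 × 0.948 + 2866 × 0.401 = 9476 + 1149 = 10625
Population now: 0–9=15831, 10–19=14978, 20–29=7280, 30–39=3498, 40–49=14657, 50–59=14109, 60+=10625
[period 3]
Births: 7280 × 0.154 = 1121  |  3498 × 0.51 = 1784  |  14657 × 0.489 = 7167 → total 10072
Band 2: 15831 × 0.946 = 14976
Band 3: 14978 × 0.95 = 14229
Band 4: 7280 × 0.944 = 6872
Band 5: 3498 × 0.941 = 3292
Band 6: 14657 × 0.943 = 13822
Band 7: 14109 × 0.948 + 10625 × 0.401 = 13375 + 4261 = 17636
Population now: 0–9=10072, 10–19=14976, 20–29=14229, 30–39=6872, 40–49=3292, 50–59=13822, 60+=17636

10072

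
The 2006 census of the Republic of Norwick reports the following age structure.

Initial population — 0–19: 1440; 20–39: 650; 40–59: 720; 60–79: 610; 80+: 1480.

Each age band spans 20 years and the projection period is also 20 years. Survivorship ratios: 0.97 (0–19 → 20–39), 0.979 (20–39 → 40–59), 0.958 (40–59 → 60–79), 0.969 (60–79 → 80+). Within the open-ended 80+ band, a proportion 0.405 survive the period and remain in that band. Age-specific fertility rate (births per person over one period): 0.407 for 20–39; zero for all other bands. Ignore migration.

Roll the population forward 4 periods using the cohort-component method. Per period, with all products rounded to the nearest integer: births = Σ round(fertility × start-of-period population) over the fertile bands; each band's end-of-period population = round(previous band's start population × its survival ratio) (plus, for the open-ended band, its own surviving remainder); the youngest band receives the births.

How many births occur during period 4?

225

Call the groups 1 to 5, youngest first.
After projecting period 1:
Births: 650 * 0.407 = 265
Group 2: 1440 * 0.97 = 1397
Group 3: 650 * 0.979 = 636
Group 4: 720 * 0.958 = 690
Group 5: 610 * 0.969 + 1480 * 0.405 = 591 + 599 = 1190
Giving 265 / 1397 / 636 / 690 / 1190.
After projecting period 2:
Births: 1397 * 0.407 = 569
Group 2: 265 * 0.97 = 257
Group 3: 1397 * 0.979 = 1368
Group 4: 636 * 0.958 = 609
Group 5: 690 * 0.969 + 1190 * 0.405 = 669 + 482 = 1151
Giving 569 / 257 / 1368 / 609 / 1151.
After projecting period 3:
Births: 257 * 0.407 = 105
Group 2: 569 * 0.97 = 552
Group 3: 257 * 0.979 = 252
Group 4: 1368 * 0.958 = 1311
Group 5: 609 * 0.969 + 1151 * 0.405 = 590 + 466 = 1056
Giving 105 / 552 / 252 / 1311 / 1056.
After projecting period 4:
Births: 552 * 0.407 = 225
Group 2: 105 * 0.97 = 102
Group 3: 552 * 0.979 = 540
Group 4: 252 * 0.958 = 241
Group 5: 1311 * 0.969 + 1056 * 0.405 = 1270 + 428 = 1698
Giving 225 / 102 / 540 / 241 / 1698.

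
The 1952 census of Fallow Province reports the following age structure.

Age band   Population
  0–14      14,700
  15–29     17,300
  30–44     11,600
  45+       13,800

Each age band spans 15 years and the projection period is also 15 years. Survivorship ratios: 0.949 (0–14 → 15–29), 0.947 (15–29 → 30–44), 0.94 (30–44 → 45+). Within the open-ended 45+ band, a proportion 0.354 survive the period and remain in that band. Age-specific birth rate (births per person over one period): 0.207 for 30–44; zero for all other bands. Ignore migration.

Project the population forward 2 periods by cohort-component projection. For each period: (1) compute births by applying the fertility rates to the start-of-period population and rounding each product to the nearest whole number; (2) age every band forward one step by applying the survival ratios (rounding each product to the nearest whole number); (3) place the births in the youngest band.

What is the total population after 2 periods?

Numbering the bands 1..4 from youngest to oldest:
After projecting period 1:
Births: 11600 × 0.207 = 2401
Band 2: 14700 × 0.949 = 13950
Band 3: 17300 × 0.947 = 16383
Band 4: 11600 × 0.94 + 13800 × 0.354 = 10904 + 4885 = 15789
→ [2401, 13950, 16383, 15789]
After projecting period 2:
Births: 16383 × 0.207 = 3391
Band 2: 2401 × 0.949 = 2279
Band 3: 13950 × 0.947 = 13211
Band 4: 16383 × 0.94 + 15789 × 0.354 = 15400 + 5589 = 20989
→ [3391, 2279, 13211, 20989]
Total after period 2: 3391 + 2279 + 13211 + 20989 = 39870

39870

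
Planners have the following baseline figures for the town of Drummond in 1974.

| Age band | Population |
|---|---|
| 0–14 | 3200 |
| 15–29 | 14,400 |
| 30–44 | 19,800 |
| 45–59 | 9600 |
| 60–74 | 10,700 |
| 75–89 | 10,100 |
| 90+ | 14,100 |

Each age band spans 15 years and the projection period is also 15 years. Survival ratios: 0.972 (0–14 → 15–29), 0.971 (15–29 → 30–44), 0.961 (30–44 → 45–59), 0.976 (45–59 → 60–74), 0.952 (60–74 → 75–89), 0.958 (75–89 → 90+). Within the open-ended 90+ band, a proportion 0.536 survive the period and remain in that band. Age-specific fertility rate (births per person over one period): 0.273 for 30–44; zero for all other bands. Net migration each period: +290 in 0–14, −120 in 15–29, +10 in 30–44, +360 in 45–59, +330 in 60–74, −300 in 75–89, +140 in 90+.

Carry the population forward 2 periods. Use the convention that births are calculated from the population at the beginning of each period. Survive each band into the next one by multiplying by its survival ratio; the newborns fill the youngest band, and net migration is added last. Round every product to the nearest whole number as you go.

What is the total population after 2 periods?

[period 1]
Births: 19800 × 0.273 = 5405
15–29: 3200 × 0.972 = 3110
30–44: 14400 × 0.971 = 13982
45–59: 19800 × 0.961 = 19028
60–74: 9600 × 0.976 = 9370
75–89: 10700 × 0.952 = 10186
90+: 10100 × 0.958 + 14100 × 0.536 = 9676 + 7558 = 17234
Net migration: 0–14 + 290 → 5695; 15–29 − 120 → 2990; 30–44 + 10 → 13992; 45–59 + 360 → 19388; 60–74 + 330 → 9700; 75–89 − 300 → 9886; 90+ + 140 → 17374
Population now: 0–14=5695, 15–29=2990, 30–44=13992, 45–59=19388, 60–74=9700, 75–89=9886, 90+=17374
[period 2]
Births: 13992 × 0.273 = 3820
15–29: 5695 × 0.972 = 5536
30–44: 2990 × 0.971 = 2903
45–59: 13992 × 0.961 = 13446
60–74: 19388 × 0.976 = 18923
75–89: 9700 × 0.952 = 9234
90+: 9886 × 0.958 + 17374 × 0.536 = 9471 + 9312 = 18783
Net migration: 0–14 + 290 → 4110; 15–29 − 120 → 5416; 30–44 + 10 → 2913; 45–59 + 360 → 13806; 60–74 + 330 → 19253; 75–89 − 300 → 8934; 90+ + 140 → 18923
Population now: 0–14=4110, 15–29=5416, 30–44=2913, 45–59=13806, 60–74=19253, 75–89=8934, 90+=18923
Total after period 2: 4110 + 5416 + 2913 + 13806 + 19253 + 8934 + 18923 = 73355

73355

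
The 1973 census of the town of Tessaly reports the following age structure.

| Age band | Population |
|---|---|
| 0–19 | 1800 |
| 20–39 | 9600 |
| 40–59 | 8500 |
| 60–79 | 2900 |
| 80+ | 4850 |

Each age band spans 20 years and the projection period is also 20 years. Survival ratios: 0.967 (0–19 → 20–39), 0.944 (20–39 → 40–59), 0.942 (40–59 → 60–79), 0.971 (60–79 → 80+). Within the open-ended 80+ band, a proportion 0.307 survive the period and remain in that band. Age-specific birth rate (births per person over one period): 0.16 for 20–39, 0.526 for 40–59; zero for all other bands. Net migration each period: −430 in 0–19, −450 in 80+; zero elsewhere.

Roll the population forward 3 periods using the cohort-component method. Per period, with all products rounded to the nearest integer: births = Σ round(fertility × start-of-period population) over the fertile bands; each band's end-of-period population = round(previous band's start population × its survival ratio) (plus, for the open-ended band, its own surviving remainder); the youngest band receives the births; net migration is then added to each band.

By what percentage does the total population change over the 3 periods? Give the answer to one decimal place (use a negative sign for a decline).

-17.4

Let group 1 be 0–19 through group 5 = 80+.
— Period 1 —
Births: 9600 × 0.16 = 1536  |  8500 × 0.526 = 4471 → 6007
Group 2: 1800 × 0.967 = 1741
Group 3: 9600 × 0.944 = 9062
Group 4: 8500 × 0.942 = 8007
Group 5: 2900 × 0.971 + 4850 × 0.307 = 2816 + 1489 = 4305
Net migration: Group 1 − 430 → 5577; Group 5 − 450 → 3855
Population now: 0–19=5577, 20–39=1741, 40–59=9062, 60–79=8007, 80+=3855
— Period 2 —
Births: 1741 × 0.16 = 279  |  9062 × 0.526 = 4767 → 5046
Group 2: 5577 × 0.967 = 5393
Group 3: 1741 × 0.944 = 1644
Group 4: 9062 × 0.942 = 8536
Group 5: 8007 × 0.971 + 3855 × 0.307 = 7775 + 1183 = 8958
Net migration: Group 1 − 430 → 4616; Group 5 − 450 → 8508
Population now: 0–19=4616, 20–39=5393, 40–59=1644, 60–79=8536, 80+=8508
— Period 3 —
Births: 5393 × 0.16 = 863  |  1644 × 0.526 = 865 → 1728
Group 2: 4616 × 0.967 = 4464
Group 3: 5393 × 0.944 = 5091
Group 4: 1644 × 0.942 = 1549
Group 5: 8536 × 0.971 + 8508 × 0.307 = 8288 + 2612 = 10900
Net migration: Group 1 − 430 → 1298; Group 5 − 450 → 10450
Population now: 0–19=1298, 20–39=4464, 40–59=5091, 60–79=1549, 80+=10450
Total: 27650 → 22852; change = -4798; percentage change = -17.4%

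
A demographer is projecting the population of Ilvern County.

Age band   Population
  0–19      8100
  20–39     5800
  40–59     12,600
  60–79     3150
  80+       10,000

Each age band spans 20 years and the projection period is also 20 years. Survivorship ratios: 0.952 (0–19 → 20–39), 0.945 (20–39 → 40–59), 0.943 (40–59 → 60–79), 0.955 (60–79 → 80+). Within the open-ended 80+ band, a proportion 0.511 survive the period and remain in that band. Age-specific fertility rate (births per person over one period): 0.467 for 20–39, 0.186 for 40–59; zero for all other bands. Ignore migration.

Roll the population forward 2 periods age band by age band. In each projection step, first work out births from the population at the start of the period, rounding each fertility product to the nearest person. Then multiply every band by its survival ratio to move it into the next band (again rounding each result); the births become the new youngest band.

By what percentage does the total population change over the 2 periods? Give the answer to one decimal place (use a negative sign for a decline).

Numbering the bands 1..5 from youngest to oldest:
Period 1.
Births: 5800 × 0.467 = 2709, 12600 × 0.186 = 2344 → 5053
Band 2: 8100 × 0.952 = 7711
Band 3: 5800 × 0.945 = 5481
Band 4: 12600 × 0.943 = 11882
Band 5: 3150 × 0.955 + 10000 × 0.511 = 3008 + 5110 = 8118
→ [5053, 7711, 5481, 11882, 8118]
Period 2.
Births: 7711 × 0.467 = 3601, 5481 × 0.186 = 1019 → 4620
Band 2: 5053 × 0.952 = 4810
Band 3: 7711 × 0.945 = 7287
Band 4: 5481 × 0.943 = 5169
Band 5: 11882 × 0.955 + 8118 × 0.511 = 11347 + 4148 = 15495
→ [4620, 4810, 7287, 5169, 15495]
Total: 39650 → 37381; change = -2269; percentage change = -5.7%

-5.7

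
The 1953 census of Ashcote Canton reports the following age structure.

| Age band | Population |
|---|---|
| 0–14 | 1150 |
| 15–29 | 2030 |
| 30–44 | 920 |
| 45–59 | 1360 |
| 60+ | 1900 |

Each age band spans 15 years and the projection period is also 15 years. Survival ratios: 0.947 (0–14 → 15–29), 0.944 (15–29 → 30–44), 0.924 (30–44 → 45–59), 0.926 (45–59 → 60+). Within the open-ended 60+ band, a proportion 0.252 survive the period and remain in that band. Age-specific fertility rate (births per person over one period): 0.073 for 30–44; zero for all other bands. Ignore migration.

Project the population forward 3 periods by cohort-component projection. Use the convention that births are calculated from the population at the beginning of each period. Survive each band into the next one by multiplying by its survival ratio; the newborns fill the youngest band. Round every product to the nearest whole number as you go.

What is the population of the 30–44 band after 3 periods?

59

Let group 1 be 0–14 through group 5 = 60+.
— Period 1 —
Births: 920 × 0.073 = 67
Group 2: 1150 × 0.947 = 1089
Group 3: 2030 × 0.944 = 1916
Group 4: 920 × 0.924 = 850
Group 5: 1360 × 0.926 + 1900 × 0.252 = 1259 + 479 = 1738
Giving 67 / 1089 / 1916 / 850 / 1738.
— Period 2 —
Births: 1916 × 0.073 = 140
Group 2: 67 × 0.947 = 63
Group 3: 1089 × 0.944 = 1028
Group 4: 1916 × 0.924 = 1770
Group 5: 850 × 0.926 + 1738 × 0.252 = 787 + 438 = 1225
Giving 140 / 63 / 1028 / 1770 / 1225.
— Period 3 —
Births: 1028 × 0.073 = 75
Group 2: 140 × 0.947 = 133
Group 3: 63 × 0.944 = 59
Group 4: 1028 × 0.924 = 950
Group 5: 1770 × 0.926 + 1225 × 0.252 = 1639 + 309 = 1948
Giving 75 / 133 / 59 / 950 / 1948.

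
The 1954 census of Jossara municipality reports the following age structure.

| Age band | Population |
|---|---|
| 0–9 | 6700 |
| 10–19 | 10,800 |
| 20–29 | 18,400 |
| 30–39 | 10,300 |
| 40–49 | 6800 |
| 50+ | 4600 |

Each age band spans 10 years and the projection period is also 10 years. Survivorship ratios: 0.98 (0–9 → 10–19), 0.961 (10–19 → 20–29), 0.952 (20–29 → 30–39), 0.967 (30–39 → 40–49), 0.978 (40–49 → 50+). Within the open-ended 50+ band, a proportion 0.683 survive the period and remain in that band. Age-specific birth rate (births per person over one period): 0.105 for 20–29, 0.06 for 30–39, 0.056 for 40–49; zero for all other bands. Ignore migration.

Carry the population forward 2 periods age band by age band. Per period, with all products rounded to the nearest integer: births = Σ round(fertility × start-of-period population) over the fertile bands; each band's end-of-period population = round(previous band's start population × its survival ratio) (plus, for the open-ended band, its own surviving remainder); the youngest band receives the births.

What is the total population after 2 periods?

55130

After projecting period 1:
Births: 18400 × 0.105 = 1932  |  10300 × 0.06 = 618  |  6800 × 0.056 = 381 ⇒ total 2931
10–19: 6700 × 0.98 = 6566
20–29: 10800 × 0.961 = 10379
30–39: 18400 × 0.952 = 17517
40–49: 10300 × 0.967 = 9960
50+: 6800 × 0.978 + 4600 × 0.683 = 6650 + 3142 = 9792
Giving 2931 / 6566 / 10379 / 17517 / 9960 / 9792.
After projecting period 2:
Births: 10379 × 0.105 = 1090  |  17517 × 0.06 = 1051  |  9960 × 0.056 = 558 ⇒ total 2699
10–19: 2931 × 0.98 = 2872
20–29: 6566 × 0.961 = 6310
30–39: 10379 × 0.952 = 9881
40–49: 17517 × 0.967 = 16939
50+: 9960 × 0.978 + 9792 × 0.683 = 9741 + 6688 = 16429
Giving 2699 / 2872 / 6310 / 9881 / 16939 / 16429.
Total after period 2: 2699 + 2872 + 6310 + 9881 + 16939 + 16429 = 55130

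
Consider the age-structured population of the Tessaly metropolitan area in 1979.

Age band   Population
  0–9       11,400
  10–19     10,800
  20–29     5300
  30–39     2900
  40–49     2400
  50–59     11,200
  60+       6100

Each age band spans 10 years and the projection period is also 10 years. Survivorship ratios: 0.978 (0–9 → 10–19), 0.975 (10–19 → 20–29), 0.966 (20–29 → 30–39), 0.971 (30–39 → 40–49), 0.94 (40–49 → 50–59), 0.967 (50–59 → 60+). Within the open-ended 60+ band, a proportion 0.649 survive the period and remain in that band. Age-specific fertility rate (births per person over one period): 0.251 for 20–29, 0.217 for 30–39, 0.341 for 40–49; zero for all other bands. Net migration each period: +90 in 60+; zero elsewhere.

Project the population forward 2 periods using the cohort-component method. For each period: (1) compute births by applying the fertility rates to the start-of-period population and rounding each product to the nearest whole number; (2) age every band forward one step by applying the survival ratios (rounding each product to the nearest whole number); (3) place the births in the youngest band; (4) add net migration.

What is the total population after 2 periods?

48019

Period 1.
Births: 5300 × 0.251 = 1330  |  2900 × 0.217 = 629  |  2400 × 0.341 = 818 → total 2777
10–19: 11400 × 0.978 = 11149
20–29: 10800 × 0.975 = 10530
30–39: 5300 × 0.966 = 5120
40–49: 2900 × 0.971 = 2816
50–59: 2400 × 0.94 = 2256
60+: 11200 × 0.967 + 6100 × 0.649 = 10830 + 3959 = 14789
Net migration: 60+ + 90 → 14879
Population now: 0–9=2777, 10–19=11149, 20–29=10530, 30–39=5120, 40–49=2816, 50–59=2256, 60+=14879
Period 2.
Births: 10530 × 0.251 = 2643  |  5120 × 0.217 = 1111  |  2816 × 0.341 = 960 → total 4714
10–19: 2777 × 0.978 = 2716
20–29: 11149 × 0.975 = 10870
30–39: 10530 × 0.966 = 10172
40–49: 5120 × 0.971 = 4972
50–59: 2816 × 0.94 = 2647
60+: 2256 × 0.967 + 14879 × 0.649 = 2182 + 9656 = 11838
Net migration: 60+ + 90 → 11928
Population now: 0–9=4714, 10–19=2716, 20–29=10870, 30–39=10172, 40–49=4972, 50–59=2647, 60+=11928
Total after period 2: 4714 + 2716 + 10870 + 10172 + 4972 + 2647 + 11928 = 48019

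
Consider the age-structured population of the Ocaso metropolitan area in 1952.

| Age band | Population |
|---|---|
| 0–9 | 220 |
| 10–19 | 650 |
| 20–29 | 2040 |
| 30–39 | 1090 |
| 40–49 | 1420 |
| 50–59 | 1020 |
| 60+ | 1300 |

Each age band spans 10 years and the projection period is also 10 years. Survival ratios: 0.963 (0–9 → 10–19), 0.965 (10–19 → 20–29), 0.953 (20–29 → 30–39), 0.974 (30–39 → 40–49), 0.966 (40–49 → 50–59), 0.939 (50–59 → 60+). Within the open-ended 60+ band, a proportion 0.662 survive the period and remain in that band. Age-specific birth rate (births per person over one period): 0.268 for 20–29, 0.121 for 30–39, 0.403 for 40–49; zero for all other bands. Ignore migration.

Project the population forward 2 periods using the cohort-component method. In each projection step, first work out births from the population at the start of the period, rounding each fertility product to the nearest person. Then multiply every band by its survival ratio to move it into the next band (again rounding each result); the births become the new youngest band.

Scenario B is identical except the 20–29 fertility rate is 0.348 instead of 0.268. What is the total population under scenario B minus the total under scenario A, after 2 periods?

Period 1.
Births: 2040 × 0.268 = 547, 1090 × 0.121 = 132, 1420 × 0.403 = 572 → total 1251
10–19: 220 × 0.963 = 212
20–29: 650 × 0.965 = 627
30–39: 2040 × 0.953 = 1944
40–49: 1090 × 0.974 = 1062
50–59: 1420 × 0.966 = 1372
60+: 1020 × 0.939 + 1300 × 0.662 = 958 + 861 = 1819
End of period: [1251, 212, 627, 1944, 1062, 1372, 1819]
Period 2.
Births: 627 × 0.268 = 168, 1944 × 0.121 = 235, 1062 × 0.403 = 428 → total 831
10–19: 1251 × 0.963 = 1205
20–29: 212 × 0.965 = 205
30–39: 627 × 0.953 = 598
40–49: 1944 × 0.974 = 1893
50–59: 1062 × 0.966 = 1026
60+: 1372 × 0.939 + 1819 × 0.662 = 1288 + 1204 = 2492
End of period: [831, 1205, 205, 598, 1893, 1026, 2492]
Scenario A total after 2 periods: 8250
Scenario B projection —
Period 1.
Births: 2040 × 0.348 = 710, 1090 × 0.121 = 132, 1420 × 0.403 = 572 → total 1414
10–19: 220 × 0.963 = 212
20–29: 650 × 0.965 = 627
30–39: 2040 × 0.953 = 1944
40–49: 1090 × 0.974 = 1062
50–59: 1420 × 0.966 = 1372
60+: 1020 × 0.939 + 1300 × 0.662 = 958 + 861 = 1819
End of period: [1414, 212, 627, 1944, 1062, 1372, 1819]
Period 2.
Births: 627 × 0.348 = 218, 1944 × 0.121 = 235, 1062 × 0.403 = 428 → total 881
10–19: 1414 × 0.963 = 1362
20–29: 212 × 0.965 = 205
30–39: 627 × 0.953 = 598
40–49: 1944 × 0.974 = 1893
50–59: 1062 × 0.966 = 1026
60+: 1372 × 0.939 + 1819 × 0.662 = 1288 + 1204 = 2492
End of period: [881, 1362, 205, 598, 1893, 1026, 2492]
Scenario B total after 2 periods: 8457
Difference B − A = 8457 − 8250 = 207

207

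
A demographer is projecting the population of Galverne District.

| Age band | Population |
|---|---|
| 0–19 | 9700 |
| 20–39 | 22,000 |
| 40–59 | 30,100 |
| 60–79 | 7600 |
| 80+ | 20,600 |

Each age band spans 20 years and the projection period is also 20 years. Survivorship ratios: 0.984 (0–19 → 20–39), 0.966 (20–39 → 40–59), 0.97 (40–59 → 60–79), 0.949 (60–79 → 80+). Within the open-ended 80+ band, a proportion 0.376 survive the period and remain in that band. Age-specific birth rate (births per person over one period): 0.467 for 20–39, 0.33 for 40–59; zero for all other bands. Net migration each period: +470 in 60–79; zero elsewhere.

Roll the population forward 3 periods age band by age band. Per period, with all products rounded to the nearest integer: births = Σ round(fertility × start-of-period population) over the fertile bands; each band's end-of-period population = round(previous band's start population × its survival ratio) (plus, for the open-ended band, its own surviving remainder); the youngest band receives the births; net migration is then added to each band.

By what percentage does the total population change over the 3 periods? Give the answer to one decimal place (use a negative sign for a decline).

Call the groups 1 to 5, youngest first.
Period 1.
Births: 22000 × 0.467 = 10274 ; 30100 × 0.33 = 9933 → 20207
Group 2: 9700 × 0.984 = 9545
Group 3: 22000 × 0.966 = 21252
Group 4: 30100 × 0.97 = 29197
Group 5: 7600 × 0.949 + 20600 × 0.376 = 7212 + 7746 = 14958
Net migration: Group 4 + 470 → 29667
Giving 20207 / 9545 / 21252 / 29667 / 14958.
Period 2.
Births: 9545 × 0.467 = 4458 ; 21252 × 0.33 = 7013 → 11471
Group 2: 20207 × 0.984 = 19884
Group 3: 9545 × 0.966 = 9220
Group 4: 21252 × 0.97 = 20614
Group 5: 29667 × 0.949 + 14958 × 0.376 = 28154 + 5624 = 33778
Net migration: Group 4 + 470 → 21084
Giving 11471 / 19884 / 9220 / 21084 / 33778.
Period 3.
Births: 19884 × 0.467 = 9286 ; 9220 × 0.33 = 3043 → 12329
Group 2: 11471 × 0.984 = 11287
Group 3: 19884 × 0.966 = 19208
Group 4: 9220 × 0.97 = 8943
Group 5: 21084 × 0.949 + 33778 × 0.376 = 20009 + 12701 = 32710
Net migration: Group 4 + 470 → 9413
Giving 12329 / 11287 / 19208 / 9413 / 32710.
Total: 90000 → 84947; change = -5053; percentage change = -5.6%

-5.6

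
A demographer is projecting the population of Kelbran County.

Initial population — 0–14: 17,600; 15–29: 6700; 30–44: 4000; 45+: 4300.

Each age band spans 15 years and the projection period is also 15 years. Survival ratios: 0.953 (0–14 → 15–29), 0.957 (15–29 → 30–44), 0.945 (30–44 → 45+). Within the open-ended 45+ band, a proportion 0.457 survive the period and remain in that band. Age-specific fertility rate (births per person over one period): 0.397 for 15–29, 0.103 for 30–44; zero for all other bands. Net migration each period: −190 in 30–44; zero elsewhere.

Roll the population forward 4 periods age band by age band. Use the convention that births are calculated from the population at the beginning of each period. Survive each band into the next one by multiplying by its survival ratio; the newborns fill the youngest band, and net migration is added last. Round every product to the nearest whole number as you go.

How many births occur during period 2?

Numbering the bands 1..4 from youngest to oldest:
After projecting period 1:
Births: 6700 × 0.397 = 2660, 4000 × 0.103 = 412 ⇒ total 3072
Band 2: 17600 × 0.953 = 16773
Band 3: 6700 × 0.957 = 6412
Band 4: 4000 × 0.945 + 4300 × 0.457 = 3780 + 1965 = 5745
Net migration: Band 3 − 190 → 6222
Population now: 0–14=3072, 15–29=16773, 30–44=6222, 45+=5745
After projecting period 2:
Births: 16773 × 0.397 = 6659, 6222 × 0.103 = 641 ⇒ total 7300
Band 2: 3072 × 0.953 = 2928
Band 3: 16773 × 0.957 = 16052
Band 4: 6222 × 0.945 + 5745 × 0.457 = 5880 + 2625 = 8505
Net migration: Band 3 − 190 → 15862
Population now: 0–14=7300, 15–29=2928, 30–44=15862, 45+=8505

7300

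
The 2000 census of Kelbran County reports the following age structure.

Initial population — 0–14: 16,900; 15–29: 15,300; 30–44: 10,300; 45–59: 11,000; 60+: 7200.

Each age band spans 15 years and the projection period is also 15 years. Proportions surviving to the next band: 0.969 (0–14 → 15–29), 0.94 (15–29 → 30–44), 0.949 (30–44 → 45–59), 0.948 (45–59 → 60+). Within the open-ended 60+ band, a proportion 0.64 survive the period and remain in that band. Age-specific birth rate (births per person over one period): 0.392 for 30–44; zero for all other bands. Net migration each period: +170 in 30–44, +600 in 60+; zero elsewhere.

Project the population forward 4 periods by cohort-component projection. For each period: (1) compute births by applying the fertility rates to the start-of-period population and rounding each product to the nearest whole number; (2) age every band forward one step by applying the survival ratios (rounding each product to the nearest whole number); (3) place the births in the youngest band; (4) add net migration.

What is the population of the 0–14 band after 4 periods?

Call the groups 1 to 5, youngest first.
— Period 1 —
Births: 10300 × 0.392 = 4038
Group 2: 16900 × 0.969 = 16376
Group 3: 15300 × 0.94 = 14382
Group 4: 10300 × 0.949 = 9775
Group 5: 11000 × 0.948 + 7200 × 0.64 = 10428 + 4608 = 15036
Net migration: Group 3 + 170 → 14552; Group 5 + 600 → 15636
Giving 4038 / 16376 / 14552 / 9775 / 15636.
— Period 2 —
Births: 14552 × 0.392 = 5704
Group 2: 4038 × 0.969 = 3913
Group 3: 16376 × 0.94 = 15393
Group 4: 14552 × 0.949 = 13810
Group 5: 9775 × 0.948 + 15636 × 0.64 = 9267 + 10007 = 19274
Net migration: Group 3 + 170 → 15563; Group 5 + 600 → 19874
Giving 5704 / 3913 / 15563 / 13810 / 19874.
— Period 3 —
Births: 15563 × 0.392 = 6101
Group 2: 5704 × 0.969 = 5527
Group 3: 3913 × 0.94 = 3678
Group 4: 15563 × 0.949 = 14769
Group 5: 13810 × 0.948 + 19874 × 0.64 = 13092 + 12719 = 25811
Net migration: Group 3 + 170 → 3848; Group 5 + 600 → 26411
Giving 6101 / 5527 / 3848 / 14769 / 26411.
— Period 4 —
Births: 3848 × 0.392 = 1508
Group 2: 6101 × 0.969 = 5912
Group 3: 5527 × 0.94 = 5195
Group 4: 3848 × 0.949 = 3652
Group 5: 14769 × 0.948 + 26411 × 0.64 = 14001 + 16903 = 30904
Net migration: Group 3 + 170 → 5365; Group 5 + 600 → 31504
Giving 1508 / 5912 / 5365 / 3652 / 31504.

1508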